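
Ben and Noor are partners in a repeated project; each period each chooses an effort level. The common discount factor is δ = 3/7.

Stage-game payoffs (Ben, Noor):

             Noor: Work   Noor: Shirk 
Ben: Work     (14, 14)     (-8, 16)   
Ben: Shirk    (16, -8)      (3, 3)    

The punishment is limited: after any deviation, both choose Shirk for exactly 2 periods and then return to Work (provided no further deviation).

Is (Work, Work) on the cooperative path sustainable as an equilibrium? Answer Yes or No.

A one-shot deviation gives 16 now, then 3 for 2 periods, then back to 14.
Gain from deviating: (16−14) today; loss: (14−3) in each of the next 2 periods.
No-deviation condition: (14−3)(δ+…+δ^2) ≥ 16−14, i.e. δ+…+δ^2 ≥ 2/11.
At δ = 3/7: δ+…+δ^2 = 0.6122 ≥ 0.1818.
So cooperation is sustainable.

Yes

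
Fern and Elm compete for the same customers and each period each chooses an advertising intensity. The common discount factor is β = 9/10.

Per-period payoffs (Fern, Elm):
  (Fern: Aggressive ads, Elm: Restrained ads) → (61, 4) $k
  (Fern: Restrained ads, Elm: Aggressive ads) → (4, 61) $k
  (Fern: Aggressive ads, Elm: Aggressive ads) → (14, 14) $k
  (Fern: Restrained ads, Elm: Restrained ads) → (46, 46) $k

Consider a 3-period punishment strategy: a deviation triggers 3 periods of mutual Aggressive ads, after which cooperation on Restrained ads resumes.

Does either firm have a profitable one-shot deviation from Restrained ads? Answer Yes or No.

No

A one-shot deviation gives 61 now, then 14 for 3 periods, then back to 46.
Gain from deviating: (61−46) today; loss: (46−14) in each of the next 3 periods.
No-deviation condition: (46−14)(β+…+β^3) ≥ 61−46, i.e. β+…+β^3 ≥ 15/32.
At β = 9/10: β+…+β^3 = 2.4390 ≥ 0.4688.
So cooperation is sustainable.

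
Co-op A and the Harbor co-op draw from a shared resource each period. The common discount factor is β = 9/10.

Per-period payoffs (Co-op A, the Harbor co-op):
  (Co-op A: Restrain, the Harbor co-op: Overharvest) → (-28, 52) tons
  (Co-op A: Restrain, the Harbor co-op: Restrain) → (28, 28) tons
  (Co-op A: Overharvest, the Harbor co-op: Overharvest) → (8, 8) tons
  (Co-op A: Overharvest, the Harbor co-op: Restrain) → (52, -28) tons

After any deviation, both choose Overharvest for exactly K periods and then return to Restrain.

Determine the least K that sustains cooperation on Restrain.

No profitable deviation requires (28−8)(β+…+β^K) ≥ 52−28, i.e. β+…+β^K ≥ 6/5 ≈ 1.2000.
With β = 9/10, the partial sums are K=1: 0.9000, K=2: 1.7100.
K = 2 is the first length at which the sum reaches 1.2000.

2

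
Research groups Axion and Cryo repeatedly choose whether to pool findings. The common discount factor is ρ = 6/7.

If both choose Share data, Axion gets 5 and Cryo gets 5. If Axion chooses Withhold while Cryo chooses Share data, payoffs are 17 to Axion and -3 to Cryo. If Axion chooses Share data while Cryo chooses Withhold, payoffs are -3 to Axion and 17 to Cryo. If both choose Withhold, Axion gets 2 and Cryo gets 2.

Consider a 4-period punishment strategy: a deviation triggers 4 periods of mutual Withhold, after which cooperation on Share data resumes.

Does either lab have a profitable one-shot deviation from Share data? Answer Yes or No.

IC: ρ+…+ρ^4 ≥ (17−5)/(5−2) = 4.
At ρ = 6/7: partial sum = 2.7613 < 4.0000. Cooperation not sustainable.

Yes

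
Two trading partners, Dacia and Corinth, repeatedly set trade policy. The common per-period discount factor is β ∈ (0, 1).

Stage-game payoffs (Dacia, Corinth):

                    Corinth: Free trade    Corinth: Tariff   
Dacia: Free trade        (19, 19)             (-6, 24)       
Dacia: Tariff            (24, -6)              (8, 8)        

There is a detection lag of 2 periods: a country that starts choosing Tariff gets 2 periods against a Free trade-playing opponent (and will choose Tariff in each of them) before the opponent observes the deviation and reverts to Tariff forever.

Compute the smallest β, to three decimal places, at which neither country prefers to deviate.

0.559

A deviator earns 24 for 2 periods, then 8 forever; cooperating earns 19 forever. Multiplying the IC by (1−β):
19 ≥ 24(1−β^2) + 8β^2, so 16·β^2 ≥ 5 and β^2 ≥ 5/16.
β ≥ (5/16)^(1/2) ≈ 0.559.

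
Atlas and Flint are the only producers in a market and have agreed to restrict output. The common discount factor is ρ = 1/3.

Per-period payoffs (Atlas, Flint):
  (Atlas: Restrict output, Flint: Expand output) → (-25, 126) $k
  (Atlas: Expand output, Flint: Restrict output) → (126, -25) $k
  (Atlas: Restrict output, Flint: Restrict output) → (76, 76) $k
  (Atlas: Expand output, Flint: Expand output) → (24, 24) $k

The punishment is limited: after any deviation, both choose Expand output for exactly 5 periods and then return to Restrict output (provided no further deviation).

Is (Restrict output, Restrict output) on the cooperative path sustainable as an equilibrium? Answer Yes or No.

IC: ρ+…+ρ^5 ≥ (126−76)/(76−24) = 25/26.
At ρ = 1/3: partial sum = 0.4979 < 0.9615. Cooperation not sustainable.

No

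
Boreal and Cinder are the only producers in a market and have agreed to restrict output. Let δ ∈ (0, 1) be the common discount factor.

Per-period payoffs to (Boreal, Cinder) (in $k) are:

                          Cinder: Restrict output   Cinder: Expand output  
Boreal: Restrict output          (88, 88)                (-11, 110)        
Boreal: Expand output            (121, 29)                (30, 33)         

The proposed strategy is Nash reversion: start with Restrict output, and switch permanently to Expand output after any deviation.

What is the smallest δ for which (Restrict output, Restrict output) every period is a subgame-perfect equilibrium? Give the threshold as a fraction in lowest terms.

33/91

Boreal: cooperation gives 88 each period; deviation gives 121 once then 30 forever.
  88/(1−δ) ≥ 121 + 30δ/(1−δ) ⇒ δ ≥ 33/91.
Cinder: cooperation gives 88 each period; deviation gives 110 once then 33 forever.
  δ ≥ 22/77 = 2/7.
Both must hold, so the binding constraint is Boreal's: δ ≥ 33/91.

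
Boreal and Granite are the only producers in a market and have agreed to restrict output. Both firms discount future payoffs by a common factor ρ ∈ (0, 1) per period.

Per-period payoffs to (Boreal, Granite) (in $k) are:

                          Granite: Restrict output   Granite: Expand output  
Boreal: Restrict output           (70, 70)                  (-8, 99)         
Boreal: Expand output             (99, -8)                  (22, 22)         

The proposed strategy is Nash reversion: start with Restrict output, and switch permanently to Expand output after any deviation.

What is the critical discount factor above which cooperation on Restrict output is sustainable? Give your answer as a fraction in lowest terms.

29/77

Under grim trigger the critical discount factor is (T−C)/(T−P) with T = 99, C = 70, P = 22.
ρ* = (99−70)/(99−22) = 29/77.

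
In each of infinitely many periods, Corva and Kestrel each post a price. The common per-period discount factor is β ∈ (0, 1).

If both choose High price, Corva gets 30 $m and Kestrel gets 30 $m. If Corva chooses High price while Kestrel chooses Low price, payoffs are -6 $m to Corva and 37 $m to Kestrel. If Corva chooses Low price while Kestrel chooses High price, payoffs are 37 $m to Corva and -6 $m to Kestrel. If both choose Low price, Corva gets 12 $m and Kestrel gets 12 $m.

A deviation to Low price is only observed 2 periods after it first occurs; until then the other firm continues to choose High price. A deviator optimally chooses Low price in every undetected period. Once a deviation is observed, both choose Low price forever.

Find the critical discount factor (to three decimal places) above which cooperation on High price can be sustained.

0.529

The best deviation is to choose Low price for all 2 undetected periods, earning 37 each, then 12 forever once detected.
Deviation value: 37(1−β^2)/(1−β) + 12β^2/(1−β); cooperation value: 30/(1−β).
IC: 30 ≥ 37(1−β^2) + 12β^2 = 37 − 25β^2.
So β^2 ≥ 7/25, giving β ≥ (7/25)^(1/2) ≈ 0.529.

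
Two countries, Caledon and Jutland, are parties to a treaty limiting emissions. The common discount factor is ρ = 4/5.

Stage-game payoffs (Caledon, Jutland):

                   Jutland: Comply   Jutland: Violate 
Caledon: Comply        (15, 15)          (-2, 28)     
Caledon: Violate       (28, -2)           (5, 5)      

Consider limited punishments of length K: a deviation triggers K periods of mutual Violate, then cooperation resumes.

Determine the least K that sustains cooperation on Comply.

Need Σ_{k=1}^{K} ρ^k ≥ (28−15)/(15−5) = 1.3000 at ρ = 4/5.
At K = 1 the sum is 0.8000 < 1.3000; at K = 2 it is 1.4400 ≥ 1.3000.
So the minimum punishment length is K = 2.

2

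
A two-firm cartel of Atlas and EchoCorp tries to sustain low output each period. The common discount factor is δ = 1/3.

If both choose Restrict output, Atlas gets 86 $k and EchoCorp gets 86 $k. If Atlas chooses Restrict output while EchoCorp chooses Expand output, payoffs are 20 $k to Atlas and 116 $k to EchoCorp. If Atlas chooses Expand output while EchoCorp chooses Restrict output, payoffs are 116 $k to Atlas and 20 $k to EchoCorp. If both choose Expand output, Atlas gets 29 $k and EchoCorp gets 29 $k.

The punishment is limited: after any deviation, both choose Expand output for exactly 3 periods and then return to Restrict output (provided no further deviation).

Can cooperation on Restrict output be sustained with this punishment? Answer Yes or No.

No

IC: δ+…+δ^3 ≥ (116−86)/(86−29) = 10/19.
At δ = 1/3: partial sum = 0.4815 < 0.5263. Cooperation not sustainable.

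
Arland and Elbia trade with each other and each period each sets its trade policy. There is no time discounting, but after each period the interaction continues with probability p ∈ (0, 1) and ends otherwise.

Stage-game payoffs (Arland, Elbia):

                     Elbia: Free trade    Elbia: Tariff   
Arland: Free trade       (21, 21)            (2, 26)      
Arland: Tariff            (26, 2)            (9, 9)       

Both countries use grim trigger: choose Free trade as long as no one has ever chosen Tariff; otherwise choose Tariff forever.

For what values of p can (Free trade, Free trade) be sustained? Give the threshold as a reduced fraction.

5/17

Expected cooperation value is 21 + p·21 + p²·21 + … = 21/(1−p); deviation gives 26 + p·9/(1−p).
21 ≥ 26(1−p) + 9p ⇒ 17p ≥ 5 ⇒ p ≥ 5/17.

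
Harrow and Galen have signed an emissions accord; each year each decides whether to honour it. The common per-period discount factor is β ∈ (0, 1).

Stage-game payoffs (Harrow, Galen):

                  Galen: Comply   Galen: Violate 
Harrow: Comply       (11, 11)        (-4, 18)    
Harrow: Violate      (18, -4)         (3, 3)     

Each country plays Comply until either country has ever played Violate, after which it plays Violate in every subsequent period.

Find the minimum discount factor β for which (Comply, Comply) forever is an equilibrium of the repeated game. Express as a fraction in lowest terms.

11/(1−β) ≥ 18 + 3β/(1−β)
11 ≥ 18 − 15β
β ≥ 7/15.

7/15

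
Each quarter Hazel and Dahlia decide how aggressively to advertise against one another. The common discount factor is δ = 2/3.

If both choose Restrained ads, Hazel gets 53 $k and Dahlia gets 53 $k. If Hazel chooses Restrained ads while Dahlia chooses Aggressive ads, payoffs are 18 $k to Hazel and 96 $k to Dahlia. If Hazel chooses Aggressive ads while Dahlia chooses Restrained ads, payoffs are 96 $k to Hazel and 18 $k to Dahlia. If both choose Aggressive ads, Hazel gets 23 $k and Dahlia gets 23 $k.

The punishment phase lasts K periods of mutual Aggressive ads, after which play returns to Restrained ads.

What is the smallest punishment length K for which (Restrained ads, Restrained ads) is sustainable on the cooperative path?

4

Need Σ_{k=1}^{K} δ^k ≥ (96−53)/(53−23) = 1.4333 at δ = 2/3.
At K = 3 the sum is 1.4074 < 1.4333; at K = 4 it is 1.6049 ≥ 1.4333.
So the minimum punishment length is K = 4.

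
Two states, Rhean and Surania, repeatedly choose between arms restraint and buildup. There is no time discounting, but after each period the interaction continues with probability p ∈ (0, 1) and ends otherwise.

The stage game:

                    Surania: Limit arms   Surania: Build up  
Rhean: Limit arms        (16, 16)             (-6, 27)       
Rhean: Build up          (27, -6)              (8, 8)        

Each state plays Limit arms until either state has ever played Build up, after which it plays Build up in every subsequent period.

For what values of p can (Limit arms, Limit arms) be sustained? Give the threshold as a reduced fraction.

11/19

With no time discounting, the continuation probability p plays the role of the discount factor.
Grim-trigger IC: 16/(1−p) ≥ 27 + 8p/(1−p) ⇒ p ≥ (27−16)/(27−8) = 11/19.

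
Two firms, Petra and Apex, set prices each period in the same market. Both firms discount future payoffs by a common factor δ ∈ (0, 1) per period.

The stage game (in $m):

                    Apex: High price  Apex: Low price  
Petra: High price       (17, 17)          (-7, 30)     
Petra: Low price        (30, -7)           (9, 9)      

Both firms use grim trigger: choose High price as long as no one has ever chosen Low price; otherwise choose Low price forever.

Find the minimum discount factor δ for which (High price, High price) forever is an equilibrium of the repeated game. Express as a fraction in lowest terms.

13/21

One-period gain from deviating is 30 − 17 = 13. The loss is 17 − 9 = 8 in every subsequent period, with present value 8·δ/(1−δ).
Deviation is unprofitable when 8·δ/(1−δ) ≥ 13, i.e. δ/(1−δ) ≥ 13/8.
Equivalently δ ≥ 13/(13+8) = 13/21.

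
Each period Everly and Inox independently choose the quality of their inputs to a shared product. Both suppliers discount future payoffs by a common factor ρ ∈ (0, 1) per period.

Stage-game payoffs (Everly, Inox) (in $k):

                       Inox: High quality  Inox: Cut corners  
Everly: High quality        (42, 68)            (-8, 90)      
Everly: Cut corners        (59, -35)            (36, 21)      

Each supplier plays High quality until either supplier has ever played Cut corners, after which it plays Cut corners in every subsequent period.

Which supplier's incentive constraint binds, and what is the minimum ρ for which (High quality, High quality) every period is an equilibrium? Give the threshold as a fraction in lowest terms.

Everly; ρ ≥ 17/23

Everly's threshold: (59−42)/(59−36) = 17/23.
Inox's threshold: (90−68)/(90−21) = 22/69.
17/23 > 22/69, so Everly binds and ρ* = 17/23.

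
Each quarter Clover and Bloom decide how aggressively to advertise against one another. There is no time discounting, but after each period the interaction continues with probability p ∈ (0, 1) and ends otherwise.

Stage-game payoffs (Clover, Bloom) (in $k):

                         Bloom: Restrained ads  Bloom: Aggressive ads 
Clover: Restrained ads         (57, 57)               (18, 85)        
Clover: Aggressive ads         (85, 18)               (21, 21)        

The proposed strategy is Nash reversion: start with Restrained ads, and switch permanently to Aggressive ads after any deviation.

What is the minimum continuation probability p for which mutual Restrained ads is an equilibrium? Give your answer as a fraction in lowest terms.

Expected cooperation value is 57 + p·57 + p²·57 + … = 57/(1−p); deviation gives 85 + p·21/(1−p).
57 ≥ 85(1−p) + 21p ⇒ 64p ≥ 28 ⇒ p ≥ 28/64 = 7/16.

7/16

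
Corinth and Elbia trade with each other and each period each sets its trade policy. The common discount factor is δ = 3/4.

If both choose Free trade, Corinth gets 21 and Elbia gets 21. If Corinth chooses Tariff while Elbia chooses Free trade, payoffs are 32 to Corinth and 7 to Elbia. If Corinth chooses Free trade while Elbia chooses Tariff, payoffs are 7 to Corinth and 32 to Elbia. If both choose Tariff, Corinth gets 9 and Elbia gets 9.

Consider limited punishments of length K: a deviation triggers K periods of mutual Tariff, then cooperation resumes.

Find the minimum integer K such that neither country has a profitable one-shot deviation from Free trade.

No profitable deviation requires (21−9)(δ+…+δ^K) ≥ 32−21, i.e. δ+…+δ^K ≥ 11/12 ≈ 0.9167.
With δ = 3/4, the partial sums are K=1: 0.7500, K=2: 1.3125.
K = 2 is the first length at which the sum reaches 0.9167.

2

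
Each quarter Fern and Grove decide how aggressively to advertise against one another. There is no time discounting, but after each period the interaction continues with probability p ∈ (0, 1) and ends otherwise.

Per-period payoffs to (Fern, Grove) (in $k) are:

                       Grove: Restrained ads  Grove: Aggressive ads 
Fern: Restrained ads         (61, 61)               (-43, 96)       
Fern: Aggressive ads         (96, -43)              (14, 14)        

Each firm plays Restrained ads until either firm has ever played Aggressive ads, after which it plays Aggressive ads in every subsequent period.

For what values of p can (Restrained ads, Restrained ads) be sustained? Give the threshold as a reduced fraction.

35/82

Expected cooperation value is 61 + p·61 + p²·61 + … = 61/(1−p); deviation gives 96 + p·14/(1−p).
61 ≥ 96(1−p) + 14p ⇒ 82p ≥ 35 ⇒ p ≥ 35/82.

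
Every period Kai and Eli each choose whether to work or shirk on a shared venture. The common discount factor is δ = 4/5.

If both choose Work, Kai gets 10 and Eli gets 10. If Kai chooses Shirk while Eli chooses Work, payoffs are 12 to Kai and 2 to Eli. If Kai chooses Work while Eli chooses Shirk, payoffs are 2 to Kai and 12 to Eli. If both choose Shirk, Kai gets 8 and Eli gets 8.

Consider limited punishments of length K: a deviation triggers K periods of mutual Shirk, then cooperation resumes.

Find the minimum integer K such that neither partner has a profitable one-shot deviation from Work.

2

IC: δ(1−δ^K)/(1−δ) ≥ (12−10)/(10−8) = 1.
With δ = 4/5: need 1 − δ^K ≥ 1·(1−4/5)/(4/5), i.e. δ^K ≤ 0.7500.
Since (4/5)^1 = 0.8000 and (4/5)^2 = 0.6400, the smallest such K is 2.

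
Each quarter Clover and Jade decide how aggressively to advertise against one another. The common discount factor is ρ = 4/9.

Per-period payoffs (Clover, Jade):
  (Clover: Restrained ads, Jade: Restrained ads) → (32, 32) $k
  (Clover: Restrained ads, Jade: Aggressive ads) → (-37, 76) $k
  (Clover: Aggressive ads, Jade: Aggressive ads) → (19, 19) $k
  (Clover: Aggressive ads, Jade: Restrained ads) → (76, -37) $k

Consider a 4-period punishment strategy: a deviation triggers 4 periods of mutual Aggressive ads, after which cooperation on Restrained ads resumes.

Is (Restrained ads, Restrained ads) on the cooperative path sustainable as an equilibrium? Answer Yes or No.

No

Comparing payoff streams over the 5 periods until play realigns: cooperate → 32(1+ρ+…+ρ^4); deviate → 76 + 19(ρ+…+ρ^4).
Cooperation is sustained iff (32−19)(ρ+…+ρ^4) ≥ 76−32.
ρ+…+ρ^4 = 4/9·(1−(4/9)^4)/(1−4/9) = 0.7688, and (76−32)/(32−19) = 3.3846.
0.7688 < 3.3846, so cooperation is not sustainable.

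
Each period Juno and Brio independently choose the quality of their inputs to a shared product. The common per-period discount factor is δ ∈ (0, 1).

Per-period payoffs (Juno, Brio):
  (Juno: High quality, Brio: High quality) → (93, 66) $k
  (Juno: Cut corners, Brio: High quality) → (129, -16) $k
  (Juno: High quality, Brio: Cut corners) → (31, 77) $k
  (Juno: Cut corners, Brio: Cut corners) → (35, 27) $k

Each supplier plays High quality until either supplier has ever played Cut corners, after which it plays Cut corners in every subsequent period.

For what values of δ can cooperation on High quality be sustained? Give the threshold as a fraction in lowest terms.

18/47

For Juno: deviation gain 129−93 = 36, per-period punishment loss 93−35 = 58. IC gives δ ≥ 36/94 = 18/47.
For Brio: gain 11, loss 39 per period, so δ ≥ 11/50.
The tighter constraint is Juno's, so cooperation needs δ ≥ 18/47.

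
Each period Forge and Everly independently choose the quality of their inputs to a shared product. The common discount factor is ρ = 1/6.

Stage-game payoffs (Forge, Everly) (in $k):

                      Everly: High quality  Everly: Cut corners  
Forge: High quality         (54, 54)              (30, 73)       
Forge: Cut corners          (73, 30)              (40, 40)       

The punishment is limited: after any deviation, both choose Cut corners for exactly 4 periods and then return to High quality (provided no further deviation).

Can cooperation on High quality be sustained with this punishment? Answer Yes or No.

No

IC: ρ+…+ρ^4 ≥ (73−54)/(54−40) = 19/14.
At ρ = 1/6: partial sum = 0.1998 < 1.3571. Cooperation not sustainable.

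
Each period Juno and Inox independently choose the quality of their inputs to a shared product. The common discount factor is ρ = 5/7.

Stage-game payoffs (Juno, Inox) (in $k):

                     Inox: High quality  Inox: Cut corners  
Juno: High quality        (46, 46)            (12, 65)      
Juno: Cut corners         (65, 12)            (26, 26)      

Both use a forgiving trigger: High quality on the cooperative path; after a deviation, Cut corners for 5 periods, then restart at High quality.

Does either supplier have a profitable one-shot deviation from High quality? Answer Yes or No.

No

IC: ρ+…+ρ^5 ≥ (65−46)/(46−26) = 19/20.
At ρ = 5/7: partial sum = 2.0352 ≥ 0.9500. Cooperation sustainable.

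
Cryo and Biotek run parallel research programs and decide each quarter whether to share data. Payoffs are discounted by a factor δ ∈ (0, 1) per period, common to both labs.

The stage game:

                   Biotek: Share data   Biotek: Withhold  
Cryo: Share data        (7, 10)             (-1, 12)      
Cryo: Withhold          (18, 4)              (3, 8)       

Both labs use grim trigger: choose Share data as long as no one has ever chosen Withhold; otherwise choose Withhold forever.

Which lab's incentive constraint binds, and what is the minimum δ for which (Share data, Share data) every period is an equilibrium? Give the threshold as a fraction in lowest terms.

Cryo's threshold: (18−7)/(18−3) = 11/15.
Biotek's threshold: (12−10)/(12−8) = 1/2.
11/15 > 1/2, so Cryo binds and δ* = 11/15.

Cryo; δ ≥ 11/15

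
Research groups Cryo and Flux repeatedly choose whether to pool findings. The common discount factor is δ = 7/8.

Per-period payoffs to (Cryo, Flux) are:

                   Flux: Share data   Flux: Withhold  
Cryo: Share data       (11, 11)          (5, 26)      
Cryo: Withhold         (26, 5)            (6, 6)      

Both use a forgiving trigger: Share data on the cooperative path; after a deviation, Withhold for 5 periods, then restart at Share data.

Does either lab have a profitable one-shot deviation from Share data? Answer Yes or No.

Comparing payoff streams over the 6 periods until play realigns: cooperate → 11(1+δ+…+δ^5); deviate → 26 + 6(δ+…+δ^5).
Cooperation is sustained iff (11−6)(δ+…+δ^5) ≥ 26−11.
δ+…+δ^5 = 7/8·(1−(7/8)^5)/(1−7/8) = 3.4096, and (26−11)/(11−6) = 3.0000.
3.4096 ≥ 3.0000, so cooperation is sustainable.

No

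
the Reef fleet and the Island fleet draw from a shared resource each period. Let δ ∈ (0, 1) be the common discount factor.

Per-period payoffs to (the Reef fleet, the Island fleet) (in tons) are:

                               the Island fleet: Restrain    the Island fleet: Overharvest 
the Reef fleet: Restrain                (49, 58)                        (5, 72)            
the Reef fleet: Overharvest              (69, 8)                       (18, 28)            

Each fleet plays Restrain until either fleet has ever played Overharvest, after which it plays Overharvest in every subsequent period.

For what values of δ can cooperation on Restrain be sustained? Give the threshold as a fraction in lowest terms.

For the Reef fleet: deviation gain 69−49 = 20, per-period punishment loss 49−18 = 31. IC gives δ ≥ 20/51.
For the Island fleet: gain 14, loss 30 per period, so δ ≥ 14/44 = 7/22.
The tighter constraint is the Reef fleet's, so cooperation needs δ ≥ 20/51.

20/51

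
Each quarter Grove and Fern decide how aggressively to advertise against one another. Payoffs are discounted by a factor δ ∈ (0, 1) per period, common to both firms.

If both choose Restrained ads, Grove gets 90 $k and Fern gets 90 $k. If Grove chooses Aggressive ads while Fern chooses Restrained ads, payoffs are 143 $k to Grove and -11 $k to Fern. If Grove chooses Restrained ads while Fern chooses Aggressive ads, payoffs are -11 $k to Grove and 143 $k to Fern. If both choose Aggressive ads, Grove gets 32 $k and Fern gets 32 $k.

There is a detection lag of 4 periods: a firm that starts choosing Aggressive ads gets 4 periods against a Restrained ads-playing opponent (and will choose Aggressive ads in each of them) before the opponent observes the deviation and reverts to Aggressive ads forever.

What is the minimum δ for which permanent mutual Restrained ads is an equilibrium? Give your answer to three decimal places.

Deviating for the 4 undetected periods gains 143−90 = 53 per period over cooperation, then loses 90−32 = 58 per period forever once punishment starts.
Gain: 53(1 + δ + … + δ^3); loss: 58·δ^4/(1−δ).
No profitable deviation ⇔ 53(1−δ^4) ≤ 58·δ^4, i.e. δ^4 ≥ 53/(53+58) = 53/111.
Hence δ ≥ (53/111)^(1/4) ≈ 0.831.

0.831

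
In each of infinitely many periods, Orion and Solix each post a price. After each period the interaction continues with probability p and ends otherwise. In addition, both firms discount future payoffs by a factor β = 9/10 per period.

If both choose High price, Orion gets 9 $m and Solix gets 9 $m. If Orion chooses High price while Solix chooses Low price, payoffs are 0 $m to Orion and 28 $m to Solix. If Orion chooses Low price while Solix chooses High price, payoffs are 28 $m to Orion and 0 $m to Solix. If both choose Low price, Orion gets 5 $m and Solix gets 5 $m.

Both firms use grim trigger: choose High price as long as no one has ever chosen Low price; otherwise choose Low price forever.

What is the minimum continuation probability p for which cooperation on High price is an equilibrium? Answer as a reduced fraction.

With continuation probability p and discount β, the effective per-period discount factor is βp.
Grim-trigger IC: βp ≥ (28−9)/(28−5) = 19/23.
So p ≥ (19/23)/(9/10) = 190/207.

190/207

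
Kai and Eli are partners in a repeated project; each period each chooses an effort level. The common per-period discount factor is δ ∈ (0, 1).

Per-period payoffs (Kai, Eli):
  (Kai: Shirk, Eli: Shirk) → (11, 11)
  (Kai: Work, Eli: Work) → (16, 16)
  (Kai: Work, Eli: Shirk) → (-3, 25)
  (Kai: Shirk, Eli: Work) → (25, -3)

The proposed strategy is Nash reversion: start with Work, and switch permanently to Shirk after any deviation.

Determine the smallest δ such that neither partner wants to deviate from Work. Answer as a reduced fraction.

16/(1−δ) ≥ 25 + 11δ/(1−δ)
16 ≥ 25 − 14δ
δ ≥ 9/14.

9/14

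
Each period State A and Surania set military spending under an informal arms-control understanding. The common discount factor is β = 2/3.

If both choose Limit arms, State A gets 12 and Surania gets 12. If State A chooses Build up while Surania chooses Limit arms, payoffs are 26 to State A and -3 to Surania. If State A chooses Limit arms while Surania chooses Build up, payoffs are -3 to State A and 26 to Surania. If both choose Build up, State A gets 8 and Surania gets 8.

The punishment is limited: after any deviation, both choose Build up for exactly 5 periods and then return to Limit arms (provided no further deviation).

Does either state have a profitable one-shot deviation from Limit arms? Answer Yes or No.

Comparing payoff streams over the 6 periods until play realigns: cooperate → 12(1+β+…+β^5); deviate → 26 + 8(β+…+β^5).
Cooperation is sustained iff (12−8)(β+…+β^5) ≥ 26−12.
β+…+β^5 = 2/3·(1−(2/3)^5)/(1−2/3) = 1.7366, and (26−12)/(12−8) = 3.5000.
1.7366 < 3.5000, so cooperation is not sustainable.

Yes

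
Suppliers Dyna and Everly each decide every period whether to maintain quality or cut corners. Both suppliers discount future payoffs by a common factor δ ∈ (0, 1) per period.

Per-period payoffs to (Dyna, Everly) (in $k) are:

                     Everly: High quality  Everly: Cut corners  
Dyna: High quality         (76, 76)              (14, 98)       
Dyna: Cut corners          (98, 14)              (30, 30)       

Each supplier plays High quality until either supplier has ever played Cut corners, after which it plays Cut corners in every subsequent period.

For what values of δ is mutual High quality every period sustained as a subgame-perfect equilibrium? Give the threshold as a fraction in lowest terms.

Under grim trigger the critical discount factor is (T−C)/(T−P) with T = 98, C = 76, P = 30.
δ* = (98−76)/(98−30) = 22/68 = 11/34.

11/34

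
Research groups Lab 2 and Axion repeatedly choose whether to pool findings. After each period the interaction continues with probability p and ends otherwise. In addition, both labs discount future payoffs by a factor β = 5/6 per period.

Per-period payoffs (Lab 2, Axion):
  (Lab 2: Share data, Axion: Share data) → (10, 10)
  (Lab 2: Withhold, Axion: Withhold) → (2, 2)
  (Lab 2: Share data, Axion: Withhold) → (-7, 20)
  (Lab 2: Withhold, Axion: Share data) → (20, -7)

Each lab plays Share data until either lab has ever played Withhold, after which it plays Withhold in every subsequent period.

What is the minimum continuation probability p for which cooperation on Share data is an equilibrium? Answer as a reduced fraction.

With continuation probability p and discount β, the effective per-period discount factor is βp.
Grim-trigger IC: βp ≥ (20−10)/(20−2) = 5/9.
So p ≥ (5/9)/(5/6) = 2/3.

2/3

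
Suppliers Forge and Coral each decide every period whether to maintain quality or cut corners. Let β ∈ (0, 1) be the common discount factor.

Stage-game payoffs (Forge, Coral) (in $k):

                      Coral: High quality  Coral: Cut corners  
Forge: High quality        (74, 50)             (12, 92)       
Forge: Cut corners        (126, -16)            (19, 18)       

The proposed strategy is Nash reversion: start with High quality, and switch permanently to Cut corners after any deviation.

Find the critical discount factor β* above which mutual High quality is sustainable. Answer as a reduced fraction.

21/37

Forge's threshold: (126−74)/(126−19) = 52/107.
Coral's threshold: (92−50)/(92−18) = 21/37.
52/107 < 21/37, so Coral binds and β* = 21/37.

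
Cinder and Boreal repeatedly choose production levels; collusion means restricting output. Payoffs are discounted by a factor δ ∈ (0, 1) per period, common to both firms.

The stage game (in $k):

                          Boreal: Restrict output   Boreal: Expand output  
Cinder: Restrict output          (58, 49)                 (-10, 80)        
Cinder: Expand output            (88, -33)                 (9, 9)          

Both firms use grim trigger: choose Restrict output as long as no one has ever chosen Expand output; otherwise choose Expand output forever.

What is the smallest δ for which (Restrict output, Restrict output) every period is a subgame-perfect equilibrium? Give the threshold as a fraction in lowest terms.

For Cinder: deviation gain 88−58 = 30, per-period punishment loss 58−9 = 49. IC gives δ ≥ 30/79.
For Boreal: gain 31, loss 40 per period, so δ ≥ 31/71.
The tighter constraint is Boreal's, so cooperation needs δ ≥ 31/71.

31/71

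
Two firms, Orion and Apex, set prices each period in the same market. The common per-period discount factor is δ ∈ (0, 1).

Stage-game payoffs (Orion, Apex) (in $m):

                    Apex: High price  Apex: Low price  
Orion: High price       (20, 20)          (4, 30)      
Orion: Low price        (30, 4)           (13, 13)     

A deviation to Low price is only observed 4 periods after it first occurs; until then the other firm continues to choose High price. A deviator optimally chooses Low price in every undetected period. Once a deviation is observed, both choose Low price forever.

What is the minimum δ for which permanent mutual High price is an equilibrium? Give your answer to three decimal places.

A deviator earns 30 for 4 periods, then 13 forever; cooperating earns 20 forever. Multiplying the IC by (1−δ):
20 ≥ 30(1−δ^4) + 13δ^4, so 17·δ^4 ≥ 10 and δ^4 ≥ 10/17.
δ ≥ (10/17)^(1/4) ≈ 0.876.

0.876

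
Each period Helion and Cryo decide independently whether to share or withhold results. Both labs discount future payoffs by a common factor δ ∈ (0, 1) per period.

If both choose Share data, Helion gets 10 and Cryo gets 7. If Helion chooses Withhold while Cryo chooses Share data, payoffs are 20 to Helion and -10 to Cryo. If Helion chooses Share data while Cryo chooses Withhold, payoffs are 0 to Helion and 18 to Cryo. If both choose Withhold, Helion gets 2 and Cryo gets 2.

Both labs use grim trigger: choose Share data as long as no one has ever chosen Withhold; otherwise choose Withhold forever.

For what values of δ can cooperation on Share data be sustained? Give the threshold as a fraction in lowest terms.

11/16

Helion's threshold: (20−10)/(20−2) = 5/9.
Cryo's threshold: (18−7)/(18−2) = 11/16.
5/9 < 11/16, so Cryo binds and δ* = 11/16.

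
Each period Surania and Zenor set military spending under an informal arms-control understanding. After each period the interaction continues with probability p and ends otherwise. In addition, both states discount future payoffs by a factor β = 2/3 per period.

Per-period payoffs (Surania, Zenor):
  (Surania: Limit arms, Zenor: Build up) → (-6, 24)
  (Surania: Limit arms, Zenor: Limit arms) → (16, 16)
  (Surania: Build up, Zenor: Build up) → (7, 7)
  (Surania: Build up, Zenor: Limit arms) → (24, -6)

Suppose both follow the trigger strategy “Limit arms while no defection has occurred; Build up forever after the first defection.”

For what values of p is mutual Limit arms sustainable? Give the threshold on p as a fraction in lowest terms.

12/17

With continuation probability p and discount β, the effective per-period discount factor is βp.
Grim-trigger IC: βp ≥ (24−16)/(24−7) = 8/17.
So p ≥ (8/17)/(2/3) = 12/17.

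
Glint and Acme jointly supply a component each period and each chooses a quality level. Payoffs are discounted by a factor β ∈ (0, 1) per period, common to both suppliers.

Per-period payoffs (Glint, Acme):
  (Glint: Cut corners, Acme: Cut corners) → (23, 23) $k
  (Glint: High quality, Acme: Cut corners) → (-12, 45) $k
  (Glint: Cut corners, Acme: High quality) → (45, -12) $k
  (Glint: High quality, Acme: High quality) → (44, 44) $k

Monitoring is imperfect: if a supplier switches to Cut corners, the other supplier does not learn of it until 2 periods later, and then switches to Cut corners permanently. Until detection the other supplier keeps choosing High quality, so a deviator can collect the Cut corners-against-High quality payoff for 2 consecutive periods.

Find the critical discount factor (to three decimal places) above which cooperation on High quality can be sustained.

A deviator earns 45 for 2 periods, then 23 forever; cooperating earns 44 forever. Multiplying the IC by (1−β):
44 ≥ 45(1−β^2) + 23β^2, so 22·β^2 ≥ 1 and β^2 ≥ 1/22.
β ≥ (1/22)^(1/2) ≈ 0.213.

0.213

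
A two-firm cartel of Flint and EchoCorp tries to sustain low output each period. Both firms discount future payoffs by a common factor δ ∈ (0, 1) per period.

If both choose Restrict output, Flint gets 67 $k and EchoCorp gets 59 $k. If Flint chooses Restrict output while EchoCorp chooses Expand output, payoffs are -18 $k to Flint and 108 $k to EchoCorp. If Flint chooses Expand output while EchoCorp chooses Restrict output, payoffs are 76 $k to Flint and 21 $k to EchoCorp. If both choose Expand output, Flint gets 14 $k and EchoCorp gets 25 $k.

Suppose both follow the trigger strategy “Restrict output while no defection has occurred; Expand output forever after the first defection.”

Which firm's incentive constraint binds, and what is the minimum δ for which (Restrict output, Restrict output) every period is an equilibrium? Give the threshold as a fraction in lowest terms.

EchoCorp; δ ≥ 49/83

Flint's threshold: (76−67)/(76−14) = 9/62.
EchoCorp's threshold: (108−59)/(108−25) = 49/83.
9/62 < 49/83, so EchoCorp binds and δ* = 49/83.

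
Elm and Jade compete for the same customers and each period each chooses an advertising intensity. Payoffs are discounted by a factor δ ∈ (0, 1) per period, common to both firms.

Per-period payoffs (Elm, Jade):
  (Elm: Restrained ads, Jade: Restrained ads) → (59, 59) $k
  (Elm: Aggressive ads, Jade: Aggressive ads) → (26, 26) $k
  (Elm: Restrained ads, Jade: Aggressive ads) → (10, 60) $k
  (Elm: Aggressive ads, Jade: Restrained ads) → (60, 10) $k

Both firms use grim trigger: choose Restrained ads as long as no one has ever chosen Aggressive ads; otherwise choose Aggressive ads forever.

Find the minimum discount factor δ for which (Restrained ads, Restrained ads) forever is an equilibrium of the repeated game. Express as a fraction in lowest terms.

59/(1−δ) ≥ 60 + 26δ/(1−δ)
59 ≥ 60 − 34δ
δ ≥ 1/34.

1/34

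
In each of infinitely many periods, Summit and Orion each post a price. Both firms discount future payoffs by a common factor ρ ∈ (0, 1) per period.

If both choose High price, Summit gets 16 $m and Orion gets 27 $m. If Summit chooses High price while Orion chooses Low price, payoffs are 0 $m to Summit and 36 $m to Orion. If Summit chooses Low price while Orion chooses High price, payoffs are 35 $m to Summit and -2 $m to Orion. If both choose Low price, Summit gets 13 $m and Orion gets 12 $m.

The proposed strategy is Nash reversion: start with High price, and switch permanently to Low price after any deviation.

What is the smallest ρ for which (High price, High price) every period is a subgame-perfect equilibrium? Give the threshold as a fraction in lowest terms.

19/22

Summit's threshold: (35−16)/(35−13) = 19/22.
Orion's threshold: (36−27)/(36−12) = 3/8.
19/22 > 3/8, so Summit binds and ρ* = 19/22.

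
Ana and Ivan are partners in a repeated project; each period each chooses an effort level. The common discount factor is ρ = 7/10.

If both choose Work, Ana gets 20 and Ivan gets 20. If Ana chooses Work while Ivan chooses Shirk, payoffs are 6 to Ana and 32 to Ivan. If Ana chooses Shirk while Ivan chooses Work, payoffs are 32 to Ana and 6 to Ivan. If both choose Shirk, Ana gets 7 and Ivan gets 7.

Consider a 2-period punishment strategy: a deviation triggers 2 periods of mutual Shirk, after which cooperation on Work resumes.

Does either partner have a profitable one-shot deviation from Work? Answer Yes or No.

A one-shot deviation gives 32 now, then 7 for 2 periods, then back to 20.
Gain from deviating: (32−20) today; loss: (20−7) in each of the next 2 periods.
No-deviation condition: (20−7)(ρ+…+ρ^2) ≥ 32−20, i.e. ρ+…+ρ^2 ≥ 12/13.
At ρ = 7/10: ρ+…+ρ^2 = 1.1900 ≥ 0.9231.
So cooperation is sustainable.

No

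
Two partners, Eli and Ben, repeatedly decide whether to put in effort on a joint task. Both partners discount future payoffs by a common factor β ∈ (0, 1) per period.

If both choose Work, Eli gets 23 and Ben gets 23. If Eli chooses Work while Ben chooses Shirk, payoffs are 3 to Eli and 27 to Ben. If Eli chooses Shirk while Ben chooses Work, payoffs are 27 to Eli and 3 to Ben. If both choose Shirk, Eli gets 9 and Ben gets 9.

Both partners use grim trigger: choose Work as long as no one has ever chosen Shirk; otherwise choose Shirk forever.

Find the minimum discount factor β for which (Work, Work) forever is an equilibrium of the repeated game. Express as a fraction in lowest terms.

Cooperation forever yields 23 each period: 23/(1−β).
Deviating yields 27 once, then 9 forever: 27 + 9β/(1−β).
No profitable deviation requires 23/(1−β) ≥ 27 + 9β/(1−β).
Multiplying by (1−β): 23 ≥ 27(1−β) + 9β = 27 − 18β.
So 18β ≥ 4, i.e. β ≥ 4/18 = 2/9.

2/9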